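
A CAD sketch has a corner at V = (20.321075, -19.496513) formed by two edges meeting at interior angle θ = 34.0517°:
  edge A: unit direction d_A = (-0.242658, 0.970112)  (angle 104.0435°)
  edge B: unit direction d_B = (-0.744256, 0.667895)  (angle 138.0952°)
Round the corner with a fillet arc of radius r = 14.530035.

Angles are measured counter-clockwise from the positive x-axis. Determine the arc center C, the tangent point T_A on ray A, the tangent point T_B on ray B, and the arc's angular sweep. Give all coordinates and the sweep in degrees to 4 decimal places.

bisector direction at 121.0694° = (-0.516075,0.856543)
center distance |VC| = r/sin(θ/2) = 14.530035/sin(17.0258°) = 49.623906
C = V + |VC|·bis = (-5.2886,23.0085)
T_A = V + ((C−V)·d_A)·d_A = V + 47.4490·d_A = (8.8072,26.5343)
T_B = V + ((C−V)·d_B)·d_B = V + 47.4490·d_B = (-14.9931,12.1945)
sweep = 180° − θ = 145.9483°

center=(-5.2886,23.0085) T_A=(8.8072,26.5343) T_B=(-14.9931,12.1945) sweep=145.9483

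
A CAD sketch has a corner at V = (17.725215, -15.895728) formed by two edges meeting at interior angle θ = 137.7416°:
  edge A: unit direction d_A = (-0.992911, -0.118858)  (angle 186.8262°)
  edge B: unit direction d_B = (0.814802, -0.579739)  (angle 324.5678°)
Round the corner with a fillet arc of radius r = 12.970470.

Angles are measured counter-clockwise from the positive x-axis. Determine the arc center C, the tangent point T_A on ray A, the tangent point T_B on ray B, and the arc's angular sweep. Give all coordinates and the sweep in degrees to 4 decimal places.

bisector direction at 255.6970° = (-0.247050,-0.969003)
center distance |VC| = r/sin(θ/2) = 12.970470/sin(68.8708°) = 13.905326
C = V + |VC|·bis = (14.2899,-29.3700)
T_A = V + ((C−V)·d_A)·d_A = V + 5.0125·d_A = (12.7483,-16.4915)
T_B = V + ((C−V)·d_B)·d_B = V + 5.0125·d_B = (21.8094,-18.8017)
sweep = 180° − θ = 42.2584°

center=(14.2899,-29.3700) T_A=(12.7483,-16.4915) T_B=(21.8094,-18.8017) sweep=42.2584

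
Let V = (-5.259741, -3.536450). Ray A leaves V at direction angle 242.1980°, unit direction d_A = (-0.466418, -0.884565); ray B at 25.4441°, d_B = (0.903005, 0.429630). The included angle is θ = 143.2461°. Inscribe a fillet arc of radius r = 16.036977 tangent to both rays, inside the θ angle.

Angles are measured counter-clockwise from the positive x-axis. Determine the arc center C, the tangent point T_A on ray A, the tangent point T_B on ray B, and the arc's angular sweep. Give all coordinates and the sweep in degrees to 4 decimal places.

center=(6.4411,-15.7290) T_A=(-7.7446,-8.2491) T_B=(-0.4489,-1.2475) sweep=36.7539

bisector direction at 313.8211° = (0.692408,-0.721506)
center distance |VC| = r/sin(θ/2) = 16.036977/sin(71.6231°) = 16.898765
C = V + |VC|·bis = (6.4411,-15.7290)
T_A = V + ((C−V)·d_A)·d_A = V + 5.3276·d_A = (-7.7446,-8.2491)
T_B = V + ((C−V)·d_B)·d_B = V + 5.3276·d_B = (-0.4489,-1.2475)
sweep = 180° − θ = 36.7539°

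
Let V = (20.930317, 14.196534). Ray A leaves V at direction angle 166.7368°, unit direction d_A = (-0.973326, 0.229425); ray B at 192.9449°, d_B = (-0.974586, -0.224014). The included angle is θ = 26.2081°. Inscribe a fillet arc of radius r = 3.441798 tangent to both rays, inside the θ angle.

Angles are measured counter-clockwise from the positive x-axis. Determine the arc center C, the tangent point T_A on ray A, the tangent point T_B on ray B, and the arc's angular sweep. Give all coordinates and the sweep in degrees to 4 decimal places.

bisector direction at 179.8409° = (-0.999996,0.002778)
center distance |VC| = r/sin(θ/2) = 3.441798/sin(13.1041°) = 15.180821
C = V + |VC|·bis = (5.7496,14.2387)
T_A = V + ((C−V)·d_A)·d_A = V + 14.7855·d_A = (6.5392,17.5887)
T_B = V + ((C−V)·d_B)·d_B = V + 14.7855·d_B = (6.5206,10.8844)
sweep = 180° − θ = 153.7919°

center=(5.7496,14.2387) T_A=(6.5392,17.5887) T_B=(6.5206,10.8844) sweep=153.7919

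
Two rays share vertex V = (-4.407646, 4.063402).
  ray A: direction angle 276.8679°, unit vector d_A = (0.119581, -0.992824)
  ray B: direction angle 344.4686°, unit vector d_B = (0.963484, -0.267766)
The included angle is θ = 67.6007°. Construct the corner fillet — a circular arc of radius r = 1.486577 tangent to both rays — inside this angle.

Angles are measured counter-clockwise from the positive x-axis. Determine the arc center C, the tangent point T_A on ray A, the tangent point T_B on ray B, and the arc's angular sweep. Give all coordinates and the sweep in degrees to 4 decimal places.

center=(-2.6662,2.0365) T_A=(-4.1421,1.8587) T_B=(-2.2681,3.4688) sweep=112.3993

bisector direction at 310.6683° = (0.651678,-0.758496)
center distance |VC| = r/sin(θ/2) = 1.486577/sin(33.8004°) = 2.672254
C = V + |VC|·bis = (-2.6662,2.0365)
T_A = V + ((C−V)·d_A)·d_A = V + 2.2206·d_A = (-4.1421,1.8587)
T_B = V + ((C−V)·d_B)·d_B = V + 2.2206·d_B = (-2.2681,3.4688)
sweep = 180° − θ = 112.3993°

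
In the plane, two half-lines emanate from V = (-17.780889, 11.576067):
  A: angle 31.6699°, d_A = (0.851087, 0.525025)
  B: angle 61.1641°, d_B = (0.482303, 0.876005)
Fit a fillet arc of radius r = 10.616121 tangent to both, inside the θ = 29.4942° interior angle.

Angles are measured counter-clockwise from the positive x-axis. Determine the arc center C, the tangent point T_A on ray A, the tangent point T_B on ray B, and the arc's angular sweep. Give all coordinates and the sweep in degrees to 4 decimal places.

bisector direction at 46.4170° = (0.689405,0.724376)
center distance |VC| = r/sin(θ/2) = 10.616121/sin(14.7471°) = 41.704953
C = V + |VC|·bis = (10.9707,41.7862)
T_A = V + ((C−V)·d_A)·d_A = V + 40.3311·d_A = (16.5444,32.7509)
T_B = V + ((C−V)·d_B)·d_B = V + 40.3311·d_B = (1.6709,46.9063)
sweep = 180° − θ = 150.5058°

center=(10.9707,41.7862) T_A=(16.5444,32.7509) T_B=(1.6709,46.9063) sweep=150.5058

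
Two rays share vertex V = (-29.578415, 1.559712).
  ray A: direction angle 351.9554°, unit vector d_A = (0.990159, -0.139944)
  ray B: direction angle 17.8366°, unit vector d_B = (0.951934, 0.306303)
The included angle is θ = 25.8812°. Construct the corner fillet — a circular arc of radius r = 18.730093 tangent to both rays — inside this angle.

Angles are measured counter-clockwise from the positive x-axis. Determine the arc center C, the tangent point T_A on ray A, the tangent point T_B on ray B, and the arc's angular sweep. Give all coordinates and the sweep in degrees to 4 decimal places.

bisector direction at 4.8960° = (0.996351,0.085347)
center distance |VC| = r/sin(θ/2) = 18.730093/sin(12.9406°) = 83.638599
C = V + |VC|·bis = (53.7550,8.6980)
T_A = V + ((C−V)·d_A)·d_A = V + 81.5144·d_A = (51.1338,-9.8477)
T_B = V + ((C−V)·d_B)·d_B = V + 81.5144·d_B = (48.0179,26.5279)
sweep = 180° − θ = 154.1188°

center=(53.7550,8.6980) T_A=(51.1338,-9.8477) T_B=(48.0179,26.5279) sweep=154.1188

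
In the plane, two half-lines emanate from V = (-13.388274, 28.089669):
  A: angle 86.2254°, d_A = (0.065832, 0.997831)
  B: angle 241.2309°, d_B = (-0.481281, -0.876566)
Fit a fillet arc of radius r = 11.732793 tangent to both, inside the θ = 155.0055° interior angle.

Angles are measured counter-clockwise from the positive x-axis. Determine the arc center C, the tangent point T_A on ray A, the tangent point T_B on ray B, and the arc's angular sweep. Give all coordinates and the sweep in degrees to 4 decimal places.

bisector direction at 163.7281° = (-0.959943,0.280195)
center distance |VC| = r/sin(θ/2) = 11.732793/sin(77.5028°) = 12.017532
C = V + |VC|·bis = (-24.9244,31.4569)
T_A = V + ((C−V)·d_A)·d_A = V + 2.6005·d_A = (-13.2171,30.6845)
T_B = V + ((C−V)·d_B)·d_B = V + 2.6005·d_B = (-14.6398,25.8102)
sweep = 180° − θ = 24.9945°

center=(-24.9244,31.4569) T_A=(-13.2171,30.6845) T_B=(-14.6398,25.8102) sweep=24.9945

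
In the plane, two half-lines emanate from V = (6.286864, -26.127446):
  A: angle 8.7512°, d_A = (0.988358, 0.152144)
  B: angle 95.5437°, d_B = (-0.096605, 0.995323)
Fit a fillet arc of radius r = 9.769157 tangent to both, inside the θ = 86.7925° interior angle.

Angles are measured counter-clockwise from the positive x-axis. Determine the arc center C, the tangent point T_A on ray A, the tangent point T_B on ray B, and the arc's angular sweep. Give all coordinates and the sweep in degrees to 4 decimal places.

bisector direction at 52.1475° = (0.613632,0.789593)
center distance |VC| = r/sin(θ/2) = 9.769157/sin(43.3963°) = 14.219198
C = V + |VC|·bis = (15.0122,-14.9001)
T_A = V + ((C−V)·d_A)·d_A = V + 10.3319·d_A = (16.4985,-24.5555)
T_B = V + ((C−V)·d_B)·d_B = V + 10.3319·d_B = (5.2887,-15.8438)
sweep = 180° − θ = 93.2075°

center=(15.0122,-14.9001) T_A=(16.4985,-24.5555) T_B=(5.2887,-15.8438) sweep=93.2075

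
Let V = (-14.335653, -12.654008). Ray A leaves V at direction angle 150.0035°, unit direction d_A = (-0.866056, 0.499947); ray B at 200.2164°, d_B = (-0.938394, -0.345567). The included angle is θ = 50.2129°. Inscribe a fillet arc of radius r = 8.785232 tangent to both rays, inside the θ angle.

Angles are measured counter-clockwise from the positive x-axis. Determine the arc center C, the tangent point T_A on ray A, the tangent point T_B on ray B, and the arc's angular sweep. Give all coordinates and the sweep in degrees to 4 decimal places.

bisector direction at 175.1099° = (-0.996360,0.085244)
center distance |VC| = r/sin(θ/2) = 8.785232/sin(25.1064°) = 20.705170
C = V + |VC|·bis = (-34.9655,-10.8890)
T_A = V + ((C−V)·d_A)·d_A = V + 18.7490·d_A = (-30.5733,-3.2805)
T_B = V + ((C−V)·d_B)·d_B = V + 18.7490·d_B = (-31.9296,-19.1330)
sweep = 180° − θ = 129.7871°

center=(-34.9655,-10.8890) T_A=(-30.5733,-3.2805) T_B=(-31.9296,-19.1330) sweep=129.7871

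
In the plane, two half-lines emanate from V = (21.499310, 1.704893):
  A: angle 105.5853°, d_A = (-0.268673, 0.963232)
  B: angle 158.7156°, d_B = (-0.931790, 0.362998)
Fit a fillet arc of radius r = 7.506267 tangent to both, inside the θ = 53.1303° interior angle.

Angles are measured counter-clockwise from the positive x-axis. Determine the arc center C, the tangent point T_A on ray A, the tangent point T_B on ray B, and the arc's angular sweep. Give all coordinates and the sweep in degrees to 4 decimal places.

bisector direction at 132.1505° = (-0.671080,0.741385)
center distance |VC| = r/sin(θ/2) = 7.506267/sin(26.5651°) = 16.784465
C = V + |VC|·bis = (10.2356,14.1486)
T_A = V + ((C−V)·d_A)·d_A = V + 15.0125·d_A = (17.4659,16.1654)
T_B = V + ((C−V)·d_B)·d_B = V + 15.0125·d_B = (7.5108,7.1544)
sweep = 180° − θ = 126.8697°

center=(10.2356,14.1486) T_A=(17.4659,16.1654) T_B=(7.5108,7.1544) sweep=126.8697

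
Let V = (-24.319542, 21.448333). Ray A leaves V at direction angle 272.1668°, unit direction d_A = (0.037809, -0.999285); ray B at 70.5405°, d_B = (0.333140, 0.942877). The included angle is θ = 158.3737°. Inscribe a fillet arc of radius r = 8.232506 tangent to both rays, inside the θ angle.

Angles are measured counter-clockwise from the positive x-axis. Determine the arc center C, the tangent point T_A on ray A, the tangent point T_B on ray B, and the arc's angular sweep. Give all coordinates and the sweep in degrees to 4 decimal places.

bisector direction at 351.3537° = (0.988635,-0.150335)
center distance |VC| = r/sin(θ/2) = 8.232506/sin(79.1869°) = 8.381323
C = V + |VC|·bis = (-16.0335,20.1883)
T_A = V + ((C−V)·d_A)·d_A = V + 1.5724·d_A = (-24.2601,19.8771)
T_B = V + ((C−V)·d_B)·d_B = V + 1.5724·d_B = (-23.7957,22.9309)
sweep = 180° − θ = 21.6263°

center=(-16.0335,20.1883) T_A=(-24.2601,19.8771) T_B=(-23.7957,22.9309) sweep=21.6263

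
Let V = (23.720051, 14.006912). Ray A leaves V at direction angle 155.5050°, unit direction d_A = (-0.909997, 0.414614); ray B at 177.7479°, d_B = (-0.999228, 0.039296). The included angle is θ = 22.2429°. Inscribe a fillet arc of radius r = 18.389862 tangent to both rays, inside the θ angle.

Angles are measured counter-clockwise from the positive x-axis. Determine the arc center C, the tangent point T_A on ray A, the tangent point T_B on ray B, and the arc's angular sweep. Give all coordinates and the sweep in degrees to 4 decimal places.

bisector direction at 166.6265° = (-0.972883,0.231299)
center distance |VC| = r/sin(θ/2) = 18.389862/sin(11.1214°) = 95.338932
C = V + |VC|·bis = (-69.0336,36.0587)
T_A = V + ((C−V)·d_A)·d_A = V + 93.5485·d_A = (-61.4089,52.7934)
T_B = V + ((C−V)·d_B)·d_B = V + 93.5485·d_B = (-69.7562,17.6830)
sweep = 180° − θ = 157.7571°

center=(-69.0336,36.0587) T_A=(-61.4089,52.7934) T_B=(-69.7562,17.6830) sweep=157.7571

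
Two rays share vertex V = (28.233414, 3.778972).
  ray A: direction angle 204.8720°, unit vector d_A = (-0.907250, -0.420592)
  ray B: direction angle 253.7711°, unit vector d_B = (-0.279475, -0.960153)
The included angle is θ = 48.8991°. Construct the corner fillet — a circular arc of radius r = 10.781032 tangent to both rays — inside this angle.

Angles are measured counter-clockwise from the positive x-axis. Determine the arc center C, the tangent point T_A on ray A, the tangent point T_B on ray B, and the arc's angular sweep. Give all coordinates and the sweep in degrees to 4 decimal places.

center=(11.2550,-15.9753) T_A=(6.7206,-6.1942) T_B=(21.6065,-18.9883) sweep=131.1009

bisector direction at 229.3216° = (-0.651813,-0.758380)
center distance |VC| = r/sin(θ/2) = 10.781032/sin(24.4495°) = 26.047945
C = V + |VC|·bis = (11.2550,-15.9753)
T_A = V + ((C−V)·d_A)·d_A = V + 23.7121·d_A = (6.7206,-6.1942)
T_B = V + ((C−V)·d_B)·d_B = V + 23.7121·d_B = (21.6065,-18.9883)
sweep = 180° − θ = 131.1009°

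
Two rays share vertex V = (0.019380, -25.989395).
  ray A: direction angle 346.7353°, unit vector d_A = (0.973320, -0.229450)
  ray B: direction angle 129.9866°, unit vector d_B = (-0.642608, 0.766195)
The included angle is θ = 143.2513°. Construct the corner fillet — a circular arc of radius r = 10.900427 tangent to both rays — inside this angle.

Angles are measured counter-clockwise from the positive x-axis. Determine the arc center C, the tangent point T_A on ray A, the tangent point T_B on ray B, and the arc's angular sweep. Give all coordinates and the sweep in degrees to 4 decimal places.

center=(6.0446,-16.2106) T_A=(3.5435,-26.8202) T_B=(-2.3073,-23.2153) sweep=36.7487

bisector direction at 58.3609° = (0.524566,0.851370)
center distance |VC| = r/sin(θ/2) = 10.900427/sin(71.6256°) = 11.486016
C = V + |VC|·bis = (6.0446,-16.2106)
T_A = V + ((C−V)·d_A)·d_A = V + 3.6207·d_A = (3.5435,-26.8202)
T_B = V + ((C−V)·d_B)·d_B = V + 3.6207·d_B = (-2.3073,-23.2153)
sweep = 180° − θ = 36.7487°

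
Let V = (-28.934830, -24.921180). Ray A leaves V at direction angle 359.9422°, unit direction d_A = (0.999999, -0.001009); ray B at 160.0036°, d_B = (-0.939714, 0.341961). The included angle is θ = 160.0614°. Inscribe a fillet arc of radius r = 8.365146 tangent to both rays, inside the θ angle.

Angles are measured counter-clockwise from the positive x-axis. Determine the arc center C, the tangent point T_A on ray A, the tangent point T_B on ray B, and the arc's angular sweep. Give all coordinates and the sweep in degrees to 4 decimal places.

bisector direction at 79.9729° = (0.174114,0.984726)
center distance |VC| = r/sin(θ/2) = 8.365146/sin(80.0307°) = 8.493391
C = V + |VC|·bis = (-27.4560,-16.5575)
T_A = V + ((C−V)·d_A)·d_A = V + 1.4704·d_A = (-27.4645,-24.9227)
T_B = V + ((C−V)·d_B)·d_B = V + 1.4704·d_B = (-30.3166,-24.4184)
sweep = 180° − θ = 19.9386°

center=(-27.4560,-16.5575) T_A=(-27.4645,-24.9227) T_B=(-30.3166,-24.4184) sweep=19.9386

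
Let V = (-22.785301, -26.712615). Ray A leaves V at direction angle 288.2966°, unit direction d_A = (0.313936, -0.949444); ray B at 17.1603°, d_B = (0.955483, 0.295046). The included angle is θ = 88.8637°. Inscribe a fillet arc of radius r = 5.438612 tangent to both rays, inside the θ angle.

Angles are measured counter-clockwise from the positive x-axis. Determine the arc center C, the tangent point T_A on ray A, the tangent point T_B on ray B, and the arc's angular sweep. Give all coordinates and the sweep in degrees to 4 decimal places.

bisector direction at 332.7285° = (0.888845,-0.458208)
center distance |VC| = r/sin(θ/2) = 5.438612/sin(44.4318°) = 7.768775
C = V + |VC|·bis = (-15.8801,-30.2723)
T_A = V + ((C−V)·d_A)·d_A = V + 5.5476·d_A = (-21.0437,-31.9797)
T_B = V + ((C−V)·d_B)·d_B = V + 5.5476·d_B = (-17.4847,-25.0758)
sweep = 180° − θ = 91.1363°

center=(-15.8801,-30.2723) T_A=(-21.0437,-31.9797) T_B=(-17.4847,-25.0758) sweep=91.1363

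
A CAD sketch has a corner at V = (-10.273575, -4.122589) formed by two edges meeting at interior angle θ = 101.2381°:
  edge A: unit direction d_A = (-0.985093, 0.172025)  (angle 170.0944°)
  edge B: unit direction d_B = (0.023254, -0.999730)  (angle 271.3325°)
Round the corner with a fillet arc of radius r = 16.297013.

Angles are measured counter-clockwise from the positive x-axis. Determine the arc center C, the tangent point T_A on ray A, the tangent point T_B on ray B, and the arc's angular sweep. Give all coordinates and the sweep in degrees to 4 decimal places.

center=(-26.2551,-17.8754) T_A=(-23.4516,-1.8213) T_B=(-9.9625,-17.4964) sweep=78.7619

bisector direction at 220.7135° = (-0.757981,-0.652276)
center distance |VC| = r/sin(θ/2) = 16.297013/sin(50.6191°) = 21.084323
C = V + |VC|·bis = (-26.2551,-17.8754)
T_A = V + ((C−V)·d_A)·d_A = V + 13.3774·d_A = (-23.4516,-1.8213)
T_B = V + ((C−V)·d_B)·d_B = V + 13.3774·d_B = (-9.9625,-17.4964)
sweep = 180° − θ = 78.7619°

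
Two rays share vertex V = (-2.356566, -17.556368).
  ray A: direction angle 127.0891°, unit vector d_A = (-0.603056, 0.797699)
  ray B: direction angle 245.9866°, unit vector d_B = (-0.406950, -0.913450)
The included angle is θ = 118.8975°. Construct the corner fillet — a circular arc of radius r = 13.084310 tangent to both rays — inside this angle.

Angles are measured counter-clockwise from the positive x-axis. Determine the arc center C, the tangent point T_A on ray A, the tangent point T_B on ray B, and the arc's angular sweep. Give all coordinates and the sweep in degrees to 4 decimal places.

bisector direction at 186.5378° = (-0.993497,-0.113860)
center distance |VC| = r/sin(θ/2) = 13.084310/sin(59.4487°) = 15.193558
C = V + |VC|·bis = (-17.4513,-19.2863)
T_A = V + ((C−V)·d_A)·d_A = V + 7.7230·d_A = (-7.0140,-11.3957)
T_B = V + ((C−V)·d_B)·d_B = V + 7.7230·d_B = (-5.4995,-24.6110)
sweep = 180° − θ = 61.1025°

center=(-17.4513,-19.2863) T_A=(-7.0140,-11.3957) T_B=(-5.4995,-24.6110) sweep=61.1025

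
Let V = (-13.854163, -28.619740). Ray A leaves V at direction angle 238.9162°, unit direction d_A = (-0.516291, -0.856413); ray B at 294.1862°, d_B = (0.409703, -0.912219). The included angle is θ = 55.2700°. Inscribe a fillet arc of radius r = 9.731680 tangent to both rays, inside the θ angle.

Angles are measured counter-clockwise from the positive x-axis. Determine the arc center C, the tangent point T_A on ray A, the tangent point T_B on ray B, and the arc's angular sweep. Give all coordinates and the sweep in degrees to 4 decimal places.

center=(-15.1163,-49.5625) T_A=(-23.4506,-44.5382) T_B=(-6.2389,-45.5754) sweep=124.7300

bisector direction at 266.5512° = (-0.060157,-0.998189)
center distance |VC| = r/sin(θ/2) = 9.731680/sin(27.6350°) = 20.980805
C = V + |VC|·bis = (-15.1163,-49.5625)
T_A = V + ((C−V)·d_A)·d_A = V + 18.5873·d_A = (-23.4506,-44.5382)
T_B = V + ((C−V)·d_B)·d_B = V + 18.5873·d_B = (-6.2389,-45.5754)
sweep = 180° − θ = 124.7300°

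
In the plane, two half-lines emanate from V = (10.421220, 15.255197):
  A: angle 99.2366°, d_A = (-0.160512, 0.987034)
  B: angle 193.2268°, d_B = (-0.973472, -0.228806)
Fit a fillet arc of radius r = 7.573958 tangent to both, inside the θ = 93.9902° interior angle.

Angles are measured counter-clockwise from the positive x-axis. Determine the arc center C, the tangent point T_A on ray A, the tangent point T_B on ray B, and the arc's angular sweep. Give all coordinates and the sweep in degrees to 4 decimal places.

bisector direction at 146.2317° = (-0.831292,0.555836)
center distance |VC| = r/sin(θ/2) = 7.573958/sin(46.9951°) = 10.356907
C = V + |VC|·bis = (1.8116,21.0119)
T_A = V + ((C−V)·d_A)·d_A = V + 7.0640·d_A = (9.2874,22.2276)
T_B = V + ((C−V)·d_B)·d_B = V + 7.0640·d_B = (3.5446,13.6389)
sweep = 180° − θ = 86.0098°

center=(1.8116,21.0119) T_A=(9.2874,22.2276) T_B=(3.5446,13.6389) sweep=86.0098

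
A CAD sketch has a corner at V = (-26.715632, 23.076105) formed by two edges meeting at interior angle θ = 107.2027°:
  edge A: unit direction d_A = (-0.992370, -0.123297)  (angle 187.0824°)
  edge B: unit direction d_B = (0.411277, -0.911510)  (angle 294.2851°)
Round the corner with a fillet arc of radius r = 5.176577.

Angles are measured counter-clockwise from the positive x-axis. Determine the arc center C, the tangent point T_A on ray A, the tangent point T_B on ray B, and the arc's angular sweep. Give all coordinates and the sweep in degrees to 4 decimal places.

bisector direction at 240.6838° = (-0.489630,-0.871930)
center distance |VC| = r/sin(θ/2) = 5.176577/sin(53.6013°) = 6.431267
C = V + |VC|·bis = (-29.8646,17.4685)
T_A = V + ((C−V)·d_A)·d_A = V + 3.8163·d_A = (-30.5028,22.6056)
T_B = V + ((C−V)·d_B)·d_B = V + 3.8163·d_B = (-25.1461,19.5975)
sweep = 180° − θ = 72.7973°

center=(-29.8646,17.4685) T_A=(-30.5028,22.6056) T_B=(-25.1461,19.5975) sweep=72.7973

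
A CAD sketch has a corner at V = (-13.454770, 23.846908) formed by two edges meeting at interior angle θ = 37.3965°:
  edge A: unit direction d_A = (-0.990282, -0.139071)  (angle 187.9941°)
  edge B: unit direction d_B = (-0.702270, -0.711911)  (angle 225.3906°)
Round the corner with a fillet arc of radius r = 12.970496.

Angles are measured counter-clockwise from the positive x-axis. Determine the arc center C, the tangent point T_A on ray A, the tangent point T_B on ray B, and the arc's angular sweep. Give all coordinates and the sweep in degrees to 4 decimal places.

center=(-49.6021,5.6728) T_A=(-51.4059,18.5172) T_B=(-40.3682,-3.4360) sweep=142.6035

bisector direction at 206.6924° = (-0.893431,-0.449200)
center distance |VC| = r/sin(θ/2) = 12.970496/sin(18.6983°) = 40.458955
C = V + |VC|·bis = (-49.6021,5.6728)
T_A = V + ((C−V)·d_A)·d_A = V + 38.3235·d_A = (-51.4059,18.5172)
T_B = V + ((C−V)·d_B)·d_B = V + 38.3235·d_B = (-40.3682,-3.4360)
sweep = 180° − θ = 142.6035°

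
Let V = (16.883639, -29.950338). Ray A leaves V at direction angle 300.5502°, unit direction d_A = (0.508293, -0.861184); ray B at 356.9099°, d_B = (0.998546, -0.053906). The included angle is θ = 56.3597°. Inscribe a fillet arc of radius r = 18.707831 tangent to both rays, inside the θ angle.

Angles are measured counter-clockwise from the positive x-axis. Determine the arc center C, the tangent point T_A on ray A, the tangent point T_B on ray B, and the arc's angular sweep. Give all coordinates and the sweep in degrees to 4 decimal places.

bisector direction at 328.7301° = (0.854731,-0.519071)
center distance |VC| = r/sin(θ/2) = 18.707831/sin(28.1798°) = 39.615025
C = V + |VC|·bis = (50.7438,-50.5133)
T_A = V + ((C−V)·d_A)·d_A = V + 34.9194·d_A = (34.6329,-60.0224)
T_B = V + ((C−V)·d_B)·d_B = V + 34.9194·d_B = (51.7523,-31.8327)
sweep = 180° − θ = 123.6403°

center=(50.7438,-50.5133) T_A=(34.6329,-60.0224) T_B=(51.7523,-31.8327) sweep=123.6403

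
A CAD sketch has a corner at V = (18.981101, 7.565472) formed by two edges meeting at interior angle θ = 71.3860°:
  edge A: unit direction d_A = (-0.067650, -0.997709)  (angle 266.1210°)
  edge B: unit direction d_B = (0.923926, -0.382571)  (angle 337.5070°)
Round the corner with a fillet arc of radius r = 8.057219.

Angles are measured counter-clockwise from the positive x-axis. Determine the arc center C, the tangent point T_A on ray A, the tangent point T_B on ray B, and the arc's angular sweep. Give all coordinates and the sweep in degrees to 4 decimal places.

bisector direction at 301.8140° = (0.527163,-0.849764)
center distance |VC| = r/sin(θ/2) = 8.057219/sin(35.6930°) = 13.809803
C = V + |VC|·bis = (26.2611,-4.1696)
T_A = V + ((C−V)·d_A)·d_A = V + 11.2157·d_A = (18.2224,-3.6245)
T_B = V + ((C−V)·d_B)·d_B = V + 11.2157·d_B = (29.3436,3.2747)
sweep = 180° − θ = 108.6140°

center=(26.2611,-4.1696) T_A=(18.2224,-3.6245) T_B=(29.3436,3.2747) sweep=108.6140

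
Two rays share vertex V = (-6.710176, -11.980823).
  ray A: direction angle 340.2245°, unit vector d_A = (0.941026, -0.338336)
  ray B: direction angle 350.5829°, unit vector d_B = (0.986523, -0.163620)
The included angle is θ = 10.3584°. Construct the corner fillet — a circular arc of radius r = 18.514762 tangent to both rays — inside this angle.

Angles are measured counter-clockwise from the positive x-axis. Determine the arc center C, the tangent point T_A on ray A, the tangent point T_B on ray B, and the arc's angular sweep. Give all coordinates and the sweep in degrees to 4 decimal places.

bisector direction at 345.4037° = (0.967725,-0.252007)
center distance |VC| = r/sin(θ/2) = 18.514762/sin(5.1792°) = 205.101902
C = V + |VC|·bis = (191.7722,-63.6679)
T_A = V + ((C−V)·d_A)·d_A = V + 204.2645·d_A = (185.5080,-81.0908)
T_B = V + ((C−V)·d_B)·d_B = V + 204.2645·d_B = (194.8015,-45.4027)
sweep = 180° − θ = 169.6416°

center=(191.7722,-63.6679) T_A=(185.5080,-81.0908) T_B=(194.8015,-45.4027) sweep=169.6416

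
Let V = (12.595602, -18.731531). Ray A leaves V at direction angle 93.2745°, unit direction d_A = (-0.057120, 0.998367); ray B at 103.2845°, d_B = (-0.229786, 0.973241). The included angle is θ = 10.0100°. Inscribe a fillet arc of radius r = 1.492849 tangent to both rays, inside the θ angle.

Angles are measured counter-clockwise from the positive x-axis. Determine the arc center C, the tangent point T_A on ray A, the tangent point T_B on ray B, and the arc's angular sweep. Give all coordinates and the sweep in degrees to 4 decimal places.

center=(10.1315,-1.7984) T_A=(11.6219,-1.7132) T_B=(8.6786,-2.1415) sweep=169.9900

bisector direction at 98.2795° = (-0.144002,0.989577)
center distance |VC| = r/sin(θ/2) = 1.492849/sin(5.0050°) = 17.111453
C = V + |VC|·bis = (10.1315,-1.7984)
T_A = V + ((C−V)·d_A)·d_A = V + 17.0462·d_A = (11.6219,-1.7132)
T_B = V + ((C−V)·d_B)·d_B = V + 17.0462·d_B = (8.6786,-2.1415)
sweep = 180° − θ = 169.9900°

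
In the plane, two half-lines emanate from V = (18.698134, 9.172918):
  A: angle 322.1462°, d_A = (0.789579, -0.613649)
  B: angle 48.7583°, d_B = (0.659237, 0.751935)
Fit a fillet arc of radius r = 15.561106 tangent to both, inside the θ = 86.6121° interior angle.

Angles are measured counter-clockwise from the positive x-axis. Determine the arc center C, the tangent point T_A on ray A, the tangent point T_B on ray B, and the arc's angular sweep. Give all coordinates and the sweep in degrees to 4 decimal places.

bisector direction at 5.4523° = (0.995476,0.095016)
center distance |VC| = r/sin(θ/2) = 15.561106/sin(43.3060°) = 22.687294
C = V + |VC|·bis = (41.2828,11.3286)
T_A = V + ((C−V)·d_A)·d_A = V + 16.5096·d_A = (31.7337,-0.9581)
T_B = V + ((C−V)·d_B)·d_B = V + 16.5096·d_B = (29.5818,21.5870)
sweep = 180° − θ = 93.3879°

center=(41.2828,11.3286) T_A=(31.7337,-0.9581) T_B=(29.5818,21.5870) sweep=93.3879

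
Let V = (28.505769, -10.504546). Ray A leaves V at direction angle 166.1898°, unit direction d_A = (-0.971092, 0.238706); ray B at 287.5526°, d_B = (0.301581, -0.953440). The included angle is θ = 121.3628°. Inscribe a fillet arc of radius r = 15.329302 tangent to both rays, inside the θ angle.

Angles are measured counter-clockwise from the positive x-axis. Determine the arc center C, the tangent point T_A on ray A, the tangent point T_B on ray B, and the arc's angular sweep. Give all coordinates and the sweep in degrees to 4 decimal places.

center=(16.4865,-23.3357) T_A=(20.1457,-8.4495) T_B=(31.1021,-18.7127) sweep=58.6372

bisector direction at 226.8712° = (-0.683641,-0.729819)
center distance |VC| = r/sin(θ/2) = 15.329302/sin(60.6814°) = 17.581282
C = V + |VC|·bis = (16.4865,-23.3357)
T_A = V + ((C−V)·d_A)·d_A = V + 8.6089·d_A = (20.1457,-8.4495)
T_B = V + ((C−V)·d_B)·d_B = V + 8.6089·d_B = (31.1021,-18.7127)
sweep = 180° − θ = 58.6372°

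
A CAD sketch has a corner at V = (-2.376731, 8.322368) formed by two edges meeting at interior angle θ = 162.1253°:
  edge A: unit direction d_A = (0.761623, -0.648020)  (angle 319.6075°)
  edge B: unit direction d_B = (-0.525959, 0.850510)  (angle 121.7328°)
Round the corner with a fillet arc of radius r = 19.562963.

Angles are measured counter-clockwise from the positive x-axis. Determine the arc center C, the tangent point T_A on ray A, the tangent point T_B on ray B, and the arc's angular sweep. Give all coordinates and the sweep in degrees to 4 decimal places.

bisector direction at 40.6701° = (0.758474,0.651703)
center distance |VC| = r/sin(θ/2) = 19.562963/sin(81.0627°) = 19.803400
C = V + |VC|·bis = (12.6436,21.2283)
T_A = V + ((C−V)·d_A)·d_A = V + 3.0765·d_A = (-0.0336,6.3287)
T_B = V + ((C−V)·d_B)·d_B = V + 3.0765·d_B = (-3.9949,10.9390)
sweep = 180° − θ = 17.8747°

center=(12.6436,21.2283) T_A=(-0.0336,6.3287) T_B=(-3.9949,10.9390) sweep=17.8747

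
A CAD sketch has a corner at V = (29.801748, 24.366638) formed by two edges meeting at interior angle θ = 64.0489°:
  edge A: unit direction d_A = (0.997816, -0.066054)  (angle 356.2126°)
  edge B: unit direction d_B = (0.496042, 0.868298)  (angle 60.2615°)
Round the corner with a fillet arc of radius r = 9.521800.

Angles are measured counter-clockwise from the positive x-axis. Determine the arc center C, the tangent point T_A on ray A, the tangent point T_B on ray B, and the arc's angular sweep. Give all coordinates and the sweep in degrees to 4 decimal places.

bisector direction at 28.2371° = (0.880998,0.473121)
center distance |VC| = r/sin(θ/2) = 9.521800/sin(32.0245°) = 17.956137
C = V + |VC|·bis = (45.6211,32.8621)
T_A = V + ((C−V)·d_A)·d_A = V + 15.2236·d_A = (44.9921,23.3611)
T_B = V + ((C−V)·d_B)·d_B = V + 15.2236·d_B = (37.3533,37.5853)
sweep = 180° − θ = 115.9511°

center=(45.6211,32.8621) T_A=(44.9921,23.3611) T_B=(37.3533,37.5853) sweep=115.9511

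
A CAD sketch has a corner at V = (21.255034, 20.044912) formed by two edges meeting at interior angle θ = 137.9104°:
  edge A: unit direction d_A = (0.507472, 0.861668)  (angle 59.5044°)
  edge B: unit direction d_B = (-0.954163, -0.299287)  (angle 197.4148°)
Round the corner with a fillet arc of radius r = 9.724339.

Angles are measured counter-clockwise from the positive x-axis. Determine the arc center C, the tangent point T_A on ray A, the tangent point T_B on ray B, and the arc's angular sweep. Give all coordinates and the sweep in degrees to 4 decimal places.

bisector direction at 128.4596° = (-0.621963,0.783047)
center distance |VC| = r/sin(θ/2) = 9.724339/sin(68.9552°) = 10.419308
C = V + |VC|·bis = (14.7746,28.2037)
T_A = V + ((C−V)·d_A)·d_A = V + 3.7416·d_A = (23.1538,23.2689)
T_B = V + ((C−V)·d_B)·d_B = V + 3.7416·d_B = (17.6850,18.9251)
sweep = 180° − θ = 42.0896°

center=(14.7746,28.2037) T_A=(23.1538,23.2689) T_B=(17.6850,18.9251) sweep=42.0896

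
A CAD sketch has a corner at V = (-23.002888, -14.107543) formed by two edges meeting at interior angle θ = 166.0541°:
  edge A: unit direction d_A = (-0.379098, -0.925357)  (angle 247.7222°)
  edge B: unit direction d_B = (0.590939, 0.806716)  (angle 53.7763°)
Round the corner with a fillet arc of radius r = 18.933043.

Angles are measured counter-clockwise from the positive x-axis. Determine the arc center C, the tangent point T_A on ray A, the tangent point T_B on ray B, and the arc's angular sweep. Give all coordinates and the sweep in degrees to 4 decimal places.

center=(-6.3609,-23.4278) T_A=(-23.8807,-16.2503) T_B=(-21.6345,-12.2395) sweep=13.9459

bisector direction at 330.7493° = (0.872490,-0.488633)
center distance |VC| = r/sin(θ/2) = 18.933043/sin(83.0271°) = 19.074123
C = V + |VC|·bis = (-6.3609,-23.4278)
T_A = V + ((C−V)·d_A)·d_A = V + 2.3156·d_A = (-23.8807,-16.2503)
T_B = V + ((C−V)·d_B)·d_B = V + 2.3156·d_B = (-21.6345,-12.2395)
sweep = 180° − θ = 13.9459°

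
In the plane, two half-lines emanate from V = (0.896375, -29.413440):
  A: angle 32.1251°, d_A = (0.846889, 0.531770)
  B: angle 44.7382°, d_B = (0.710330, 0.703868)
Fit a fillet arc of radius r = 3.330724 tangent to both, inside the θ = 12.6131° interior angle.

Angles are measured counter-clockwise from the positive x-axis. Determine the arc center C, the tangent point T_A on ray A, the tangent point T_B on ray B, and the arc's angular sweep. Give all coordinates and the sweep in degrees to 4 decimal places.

center=(24.6485,-10.5664) T_A=(26.4197,-13.3871) T_B=(22.3041,-8.2004) sweep=167.3869

bisector direction at 38.4317° = (0.783350,0.621581)
center distance |VC| = r/sin(θ/2) = 3.330724/sin(6.3065°) = 30.321224
C = V + |VC|·bis = (24.6485,-10.5664)
T_A = V + ((C−V)·d_A)·d_A = V + 30.1377·d_A = (26.4197,-13.3871)
T_B = V + ((C−V)·d_B)·d_B = V + 30.1377·d_B = (22.3041,-8.2004)
sweep = 180° − θ = 167.3869°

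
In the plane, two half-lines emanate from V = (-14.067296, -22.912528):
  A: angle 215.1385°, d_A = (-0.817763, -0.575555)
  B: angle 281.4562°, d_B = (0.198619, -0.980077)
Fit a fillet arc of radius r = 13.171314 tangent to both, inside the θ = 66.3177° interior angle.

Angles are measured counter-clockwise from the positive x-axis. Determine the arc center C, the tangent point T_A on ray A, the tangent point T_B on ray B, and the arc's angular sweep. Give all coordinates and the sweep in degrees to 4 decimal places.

center=(-22.9721,-45.2864) T_A=(-30.5530,-34.5154) T_B=(-10.0632,-42.6704) sweep=113.6823

bisector direction at 248.2973° = (-0.369790,-0.929115)
center distance |VC| = r/sin(θ/2) = 13.171314/sin(33.1589°) = 24.080852
C = V + |VC|·bis = (-22.9721,-45.2864)
T_A = V + ((C−V)·d_A)·d_A = V + 20.1595·d_A = (-30.5530,-34.5154)
T_B = V + ((C−V)·d_B)·d_B = V + 20.1595·d_B = (-10.0632,-42.6704)
sweep = 180° − θ = 113.6823°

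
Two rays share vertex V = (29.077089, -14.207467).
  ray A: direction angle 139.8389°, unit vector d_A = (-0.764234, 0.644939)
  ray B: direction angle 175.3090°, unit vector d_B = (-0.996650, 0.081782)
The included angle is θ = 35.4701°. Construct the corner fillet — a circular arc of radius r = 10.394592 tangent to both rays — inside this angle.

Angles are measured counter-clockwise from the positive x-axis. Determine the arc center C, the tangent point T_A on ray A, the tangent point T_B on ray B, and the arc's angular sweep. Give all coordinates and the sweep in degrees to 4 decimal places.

center=(-2.4658,-1.1896) T_A=(4.2380,6.7543) T_B=(-3.3159,-11.5494) sweep=144.5299

bisector direction at 157.5740° = (-0.924373,0.381491)
center distance |VC| = r/sin(θ/2) = 10.394592/sin(17.7351°) = 34.123616
C = V + |VC|·bis = (-2.4658,-1.1896)
T_A = V + ((C−V)·d_A)·d_A = V + 32.5019·d_A = (4.2380,6.7543)
T_B = V + ((C−V)·d_B)·d_B = V + 32.5019·d_B = (-3.3159,-11.5494)
sweep = 180° − θ = 144.5299°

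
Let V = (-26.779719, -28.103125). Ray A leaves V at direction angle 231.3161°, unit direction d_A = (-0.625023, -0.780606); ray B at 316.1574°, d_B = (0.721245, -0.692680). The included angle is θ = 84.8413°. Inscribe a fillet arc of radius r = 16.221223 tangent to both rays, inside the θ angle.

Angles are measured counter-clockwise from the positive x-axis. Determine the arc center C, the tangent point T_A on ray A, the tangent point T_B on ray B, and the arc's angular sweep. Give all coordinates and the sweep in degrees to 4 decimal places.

center=(-25.2125,-52.0988) T_A=(-37.8749,-41.9602) T_B=(-13.9764,-40.3993) sweep=95.1587

bisector direction at 273.7367° = (0.065172,-0.997874)
center distance |VC| = r/sin(θ/2) = 16.221223/sin(42.4207°) = 24.046814
C = V + |VC|·bis = (-25.2125,-52.0988)
T_A = V + ((C−V)·d_A)·d_A = V + 17.7517·d_A = (-37.8749,-41.9602)
T_B = V + ((C−V)·d_B)·d_B = V + 17.7517·d_B = (-13.9764,-40.3993)
sweep = 180° − θ = 95.1587°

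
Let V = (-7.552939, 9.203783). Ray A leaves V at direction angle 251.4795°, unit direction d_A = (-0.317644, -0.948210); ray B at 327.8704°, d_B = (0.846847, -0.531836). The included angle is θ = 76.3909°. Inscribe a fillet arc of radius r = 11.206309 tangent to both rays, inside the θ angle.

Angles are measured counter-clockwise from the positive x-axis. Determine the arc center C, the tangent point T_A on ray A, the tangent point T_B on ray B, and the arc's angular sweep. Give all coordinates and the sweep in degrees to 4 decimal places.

center=(-1.4512,-7.8612) T_A=(-12.0771,-4.3016) T_B=(4.5087,1.6288) sweep=103.6091

bisector direction at 289.6749° = (0.336684,-0.941618)
center distance |VC| = r/sin(θ/2) = 11.206309/sin(38.1955°) = 18.123040
C = V + |VC|·bis = (-1.4512,-7.8612)
T_A = V + ((C−V)·d_A)·d_A = V + 14.2430·d_A = (-12.0771,-4.3016)
T_B = V + ((C−V)·d_B)·d_B = V + 14.2430·d_B = (4.5087,1.6288)
sweep = 180° − θ = 103.6091°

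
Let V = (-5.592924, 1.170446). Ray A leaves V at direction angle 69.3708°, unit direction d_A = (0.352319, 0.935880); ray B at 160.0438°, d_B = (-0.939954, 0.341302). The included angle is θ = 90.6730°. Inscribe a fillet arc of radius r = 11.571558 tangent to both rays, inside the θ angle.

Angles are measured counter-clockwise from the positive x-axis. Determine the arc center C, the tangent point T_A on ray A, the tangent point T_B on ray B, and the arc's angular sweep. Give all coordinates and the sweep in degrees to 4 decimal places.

center=(-12.3932,15.9504) T_A=(-1.5637,11.8736) T_B=(-16.3426,5.0737) sweep=89.3270

bisector direction at 114.7073° = (-0.417983,0.908455)
center distance |VC| = r/sin(θ/2) = 11.571558/sin(45.3365°) = 16.269385
C = V + |VC|·bis = (-12.3932,15.9504)
T_A = V + ((C−V)·d_A)·d_A = V + 11.4364·d_A = (-1.5637,11.8736)
T_B = V + ((C−V)·d_B)·d_B = V + 11.4364·d_B = (-16.3426,5.0737)
sweep = 180° − θ = 89.3270°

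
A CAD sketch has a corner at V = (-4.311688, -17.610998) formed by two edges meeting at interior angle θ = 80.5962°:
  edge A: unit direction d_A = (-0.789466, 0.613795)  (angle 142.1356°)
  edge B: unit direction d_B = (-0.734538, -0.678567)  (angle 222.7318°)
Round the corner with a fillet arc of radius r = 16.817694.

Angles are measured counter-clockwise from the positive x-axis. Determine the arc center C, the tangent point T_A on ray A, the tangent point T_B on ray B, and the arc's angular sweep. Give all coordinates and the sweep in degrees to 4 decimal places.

bisector direction at 182.4337° = (-0.999098,-0.042463)
center distance |VC| = r/sin(θ/2) = 16.817694/sin(40.2981°) = 26.002810
C = V + |VC|·bis = (-30.2910,-18.7152)
T_A = V + ((C−V)·d_A)·d_A = V + 19.8321·d_A = (-19.9684,-5.4382)
T_B = V + ((C−V)·d_B)·d_B = V + 19.8321·d_B = (-18.8791,-31.0684)
sweep = 180° − θ = 99.4038°

center=(-30.2910,-18.7152) T_A=(-19.9684,-5.4382) T_B=(-18.8791,-31.0684) sweep=99.4038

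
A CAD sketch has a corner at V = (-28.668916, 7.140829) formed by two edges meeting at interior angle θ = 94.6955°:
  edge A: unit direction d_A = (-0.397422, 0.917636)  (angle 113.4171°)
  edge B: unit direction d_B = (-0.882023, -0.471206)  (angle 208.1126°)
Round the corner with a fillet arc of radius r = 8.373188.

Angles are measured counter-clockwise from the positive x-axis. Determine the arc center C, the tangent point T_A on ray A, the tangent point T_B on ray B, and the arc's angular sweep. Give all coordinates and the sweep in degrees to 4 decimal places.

bisector direction at 160.7648° = (-0.944174,0.329446)
center distance |VC| = r/sin(θ/2) = 8.373188/sin(47.3477°) = 11.384665
C = V + |VC|·bis = (-39.4180,10.8915)
T_A = V + ((C−V)·d_A)·d_A = V + 7.7136·d_A = (-31.7345,14.2191)
T_B = V + ((C−V)·d_B)·d_B = V + 7.7136·d_B = (-35.4725,3.5061)
sweep = 180° − θ = 85.3045°

center=(-39.4180,10.8915) T_A=(-31.7345,14.2191) T_B=(-35.4725,3.5061) sweep=85.3045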